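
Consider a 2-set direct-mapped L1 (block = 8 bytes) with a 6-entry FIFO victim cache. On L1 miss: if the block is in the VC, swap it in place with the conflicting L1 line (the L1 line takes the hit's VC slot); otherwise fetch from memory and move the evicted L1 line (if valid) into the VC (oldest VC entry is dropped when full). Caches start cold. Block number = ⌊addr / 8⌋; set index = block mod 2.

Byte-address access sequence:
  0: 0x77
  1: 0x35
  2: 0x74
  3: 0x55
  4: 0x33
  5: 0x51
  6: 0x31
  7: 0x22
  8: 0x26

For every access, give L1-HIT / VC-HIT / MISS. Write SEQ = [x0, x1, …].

SEQ = [MISS, MISS, VC-HIT, MISS, VC-HIT, VC-HIT, VC-HIT, MISS, L1-HIT]

0: 0x77 (blk 14, set 0) → MISS  vc=[]
1: 0x35 (blk 6, set 0) → MISS  vc=[14]
2: 0x74 (blk 14, set 0) → VC-HIT  vc=[6]
3: 0x55 (blk 10, set 0) → MISS  vc=[6, 14]
4: 0x33 (blk 6, set 0) → VC-HIT  vc=[10, 14]
5: 0x51 (blk 10, set 0) → VC-HIT  vc=[6, 14]
6: 0x31 (blk 6, set 0) → VC-HIT  vc=[10, 14]
7: 0x22 (blk 4, set 0) → MISS  vc=[10, 14, 6]
8: 0x26 (blk 4, set 0) → L1-HIT  vc=[10, 14, 6]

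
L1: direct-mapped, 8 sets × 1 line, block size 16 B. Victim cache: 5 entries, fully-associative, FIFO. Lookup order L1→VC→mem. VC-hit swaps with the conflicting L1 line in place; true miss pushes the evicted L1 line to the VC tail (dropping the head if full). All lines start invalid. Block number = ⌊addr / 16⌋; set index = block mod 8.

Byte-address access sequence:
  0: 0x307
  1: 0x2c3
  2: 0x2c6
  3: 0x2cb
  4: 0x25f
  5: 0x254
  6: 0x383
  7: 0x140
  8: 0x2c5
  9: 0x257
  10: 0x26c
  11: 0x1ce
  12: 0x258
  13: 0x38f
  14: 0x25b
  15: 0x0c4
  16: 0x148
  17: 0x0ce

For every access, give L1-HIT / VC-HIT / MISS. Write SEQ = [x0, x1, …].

SEQ = [MISS, MISS, L1-HIT, L1-HIT, MISS, L1-HIT, MISS, MISS, VC-HIT, L1-HIT, MISS, MISS, L1-HIT, L1-HIT, L1-HIT, MISS, VC-HIT, VC-HIT]

0: 0x307 (blk 48, set 0) → MISS  vc=[]
1: 0x2c3 (blk 44, set 4) → MISS  vc=[]
2: 0x2c6 (blk 44, set 4) → L1-HIT  vc=[]
3: 0x2cb (blk 44, set 4) → L1-HIT  vc=[]
4: 0x25f (blk 37, set 5) → MISS  vc=[]
5: 0x254 (blk 37, set 5) → L1-HIT  vc=[]
6: 0x383 (blk 56, set 0) → MISS  vc=[48]
7: 0x140 (blk 20, set 4) → MISS  vc=[48, 44]
8: 0x2c5 (blk 44, set 4) → VC-HIT  vc=[48, 20]
9: 0x257 (blk 37, set 5) → L1-HIT  vc=[48, 20]
10: 0x26c (blk 38, set 6) → MISS  vc=[48, 20]
11: 0x1ce (blk 28, set 4) → MISS  vc=[48, 20, 44]
12: 0x258 (blk 37, set 5) → L1-HIT  vc=[48, 20, 44]
13: 0x38f (blk 56, set 0) → L1-HIT  vc=[48, 20, 44]
14: 0x25b (blk 37, set 5) → L1-HIT  vc=[48, 20, 44]
15: 0xc4 (blk 12, set 4) → MISS  vc=[48, 20, 44, 28]
16: 0x148 (blk 20, set 4) → VC-HIT  vc=[48, 12, 44, 28]
17: 0xce (blk 12, set 4) → VC-HIT  vc=[48, 20, 44, 28]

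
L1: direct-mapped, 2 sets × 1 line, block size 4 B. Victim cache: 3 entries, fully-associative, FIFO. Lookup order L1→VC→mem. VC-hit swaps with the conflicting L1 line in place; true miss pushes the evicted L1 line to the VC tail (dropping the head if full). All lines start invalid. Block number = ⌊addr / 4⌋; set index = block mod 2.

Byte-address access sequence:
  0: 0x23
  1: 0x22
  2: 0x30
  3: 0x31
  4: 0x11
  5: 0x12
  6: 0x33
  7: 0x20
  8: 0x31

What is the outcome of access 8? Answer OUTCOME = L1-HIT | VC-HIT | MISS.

  [0] addr=0x23 blk=8 s=0: MISS | VC []
  [1] addr=0x22 blk=8 s=0: L1-HIT | VC []
  [2] addr=0x30 blk=12 s=0: MISS | VC [8]
  [3] addr=0x31 blk=12 s=0: L1-HIT | VC [8]
  [4] addr=0x11 blk=4 s=0: MISS | VC [8, 12]
  [5] addr=0x12 blk=4 s=0: L1-HIT | VC [8, 12]
  [6] addr=0x33 blk=12 s=0: VC-HIT | VC [8, 4]
  [7] addr=0x20 blk=8 s=0: VC-HIT | VC [12, 4]
  [8] addr=0x31 blk=12 s=0: VC-HIT | VC [8, 4]

OUTCOME = VC-HIT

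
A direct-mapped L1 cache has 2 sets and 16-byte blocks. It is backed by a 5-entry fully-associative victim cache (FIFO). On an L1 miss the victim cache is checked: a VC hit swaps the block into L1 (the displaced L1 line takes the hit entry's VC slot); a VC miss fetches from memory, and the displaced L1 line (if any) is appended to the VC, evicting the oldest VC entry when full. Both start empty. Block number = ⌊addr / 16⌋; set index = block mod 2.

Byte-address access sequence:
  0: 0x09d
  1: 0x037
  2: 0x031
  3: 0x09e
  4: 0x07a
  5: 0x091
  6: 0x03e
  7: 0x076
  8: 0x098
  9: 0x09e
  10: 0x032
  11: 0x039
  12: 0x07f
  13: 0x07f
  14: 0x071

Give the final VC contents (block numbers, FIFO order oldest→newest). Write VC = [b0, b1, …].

VC = [3, 9]

#0 0x9d→b9/s1 MISS; vc=[]
#1 0x37→b3/s1 MISS; vc=[9]
#2 0x31→b3/s1 L1-HIT; vc=[9]
#3 0x9e→b9/s1 VC-HIT; vc=[3]
#4 0x7a→b7/s1 MISS; vc=[3,9]
#5 0x91→b9/s1 VC-HIT; vc=[3,7]
#6 0x3e→b3/s1 VC-HIT; vc=[9,7]
#7 0x76→b7/s1 VC-HIT; vc=[9,3]
#8 0x98→b9/s1 VC-HIT; vc=[7,3]
#9 0x9e→b9/s1 L1-HIT; vc=[7,3]
#10 0x32→b3/s1 VC-HIT; vc=[7,9]
#11 0x39→b3/s1 L1-HIT; vc=[7,9]
#12 0x7f→b7/s1 VC-HIT; vc=[3,9]
#13 0x7f→b7/s1 L1-HIT; vc=[3,9]
#14 0x71→b7/s1 L1-HIT; vc=[3,9]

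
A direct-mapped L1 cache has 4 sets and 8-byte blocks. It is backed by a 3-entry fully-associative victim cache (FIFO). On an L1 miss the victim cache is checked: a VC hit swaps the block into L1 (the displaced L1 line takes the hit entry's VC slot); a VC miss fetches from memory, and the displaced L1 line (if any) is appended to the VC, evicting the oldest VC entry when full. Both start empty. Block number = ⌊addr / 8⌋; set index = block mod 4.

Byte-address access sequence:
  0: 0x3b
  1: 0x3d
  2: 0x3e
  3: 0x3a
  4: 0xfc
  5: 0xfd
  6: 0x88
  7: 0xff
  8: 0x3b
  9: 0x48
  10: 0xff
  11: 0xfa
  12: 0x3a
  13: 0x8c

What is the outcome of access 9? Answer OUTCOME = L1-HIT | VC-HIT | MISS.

OUTCOME = MISS

#0 0x3b→b7/s3 MISS; vc=[]
#1 0x3d→b7/s3 L1-HIT; vc=[]
#2 0x3e→b7/s3 L1-HIT; vc=[]
#3 0x3a→b7/s3 L1-HIT; vc=[]
#4 0xfc→b31/s3 MISS; vc=[7]
#5 0xfd→b31/s3 L1-HIT; vc=[7]
#6 0x88→b17/s1 MISS; vc=[7]
#7 0xff→b31/s3 L1-HIT; vc=[7]
#8 0x3b→b7/s3 VC-HIT; vc=[31]
#9 0x48→b9/s1 MISS; vc=[31,17]
#10 0xff→b31/s3 VC-HIT; vc=[7,17]
#11 0xfa→b31/s3 L1-HIT; vc=[7,17]
#12 0x3a→b7/s3 VC-HIT; vc=[31,17]
#13 0x8c→b17/s1 VC-HIT; vc=[31,9]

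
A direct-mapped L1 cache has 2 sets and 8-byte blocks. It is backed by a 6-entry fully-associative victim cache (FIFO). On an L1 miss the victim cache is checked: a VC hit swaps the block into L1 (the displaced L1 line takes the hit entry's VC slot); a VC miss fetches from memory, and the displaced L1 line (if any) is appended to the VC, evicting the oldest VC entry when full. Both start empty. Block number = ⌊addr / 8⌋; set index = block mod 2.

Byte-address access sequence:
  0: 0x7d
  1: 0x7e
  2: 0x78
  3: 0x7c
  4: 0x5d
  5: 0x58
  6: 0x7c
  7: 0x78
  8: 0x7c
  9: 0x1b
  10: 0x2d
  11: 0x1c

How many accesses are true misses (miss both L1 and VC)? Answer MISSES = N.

MISSES = 4

0: 0x7d (blk 15, set 1) → MISS  vc=[]
1: 0x7e (blk 15, set 1) → L1-HIT  vc=[]
2: 0x78 (blk 15, set 1) → L1-HIT  vc=[]
3: 0x7c (blk 15, set 1) → L1-HIT  vc=[]
4: 0x5d (blk 11, set 1) → MISS  vc=[15]
5: 0x58 (blk 11, set 1) → L1-HIT  vc=[15]
6: 0x7c (blk 15, set 1) → VC-HIT  vc=[11]
7: 0x78 (blk 15, set 1) → L1-HIT  vc=[11]
8: 0x7c (blk 15, set 1) → L1-HIT  vc=[11]
9: 0x1b (blk 3, set 1) → MISS  vc=[11, 15]
10: 0x2d (blk 5, set 1) → MISS  vc=[11, 15, 3]
11: 0x1c (blk 3, set 1) → VC-HIT  vc=[11, 15, 5]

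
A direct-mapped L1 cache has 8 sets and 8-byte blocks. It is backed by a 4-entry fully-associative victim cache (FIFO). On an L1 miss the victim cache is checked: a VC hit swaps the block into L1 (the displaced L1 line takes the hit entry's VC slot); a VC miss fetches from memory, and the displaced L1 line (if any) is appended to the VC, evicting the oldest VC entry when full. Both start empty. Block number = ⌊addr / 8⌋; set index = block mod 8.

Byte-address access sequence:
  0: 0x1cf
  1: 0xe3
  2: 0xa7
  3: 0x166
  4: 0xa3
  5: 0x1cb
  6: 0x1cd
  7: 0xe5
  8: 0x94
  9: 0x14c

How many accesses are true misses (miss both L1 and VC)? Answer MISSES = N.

MISSES = 6

0: 0x1cf (blk 57, set 1) → MISS  vc=[]
1: 0xe3 (blk 28, set 4) → MISS  vc=[]
2: 0xa7 (blk 20, set 4) → MISS  vc=[28]
3: 0x166 (blk 44, set 4) → MISS  vc=[28, 20]
4: 0xa3 (blk 20, set 4) → VC-HIT  vc=[28, 44]
5: 0x1cb (blk 57, set 1) → L1-HIT  vc=[28, 44]
6: 0x1cd (blk 57, set 1) → L1-HIT  vc=[28, 44]
7: 0xe5 (blk 28, set 4) → VC-HIT  vc=[20, 44]
8: 0x94 (blk 18, set 2) → MISS  vc=[20, 44]
9: 0x14c (blk 41, set 1) → MISS  vc=[20, 44, 57]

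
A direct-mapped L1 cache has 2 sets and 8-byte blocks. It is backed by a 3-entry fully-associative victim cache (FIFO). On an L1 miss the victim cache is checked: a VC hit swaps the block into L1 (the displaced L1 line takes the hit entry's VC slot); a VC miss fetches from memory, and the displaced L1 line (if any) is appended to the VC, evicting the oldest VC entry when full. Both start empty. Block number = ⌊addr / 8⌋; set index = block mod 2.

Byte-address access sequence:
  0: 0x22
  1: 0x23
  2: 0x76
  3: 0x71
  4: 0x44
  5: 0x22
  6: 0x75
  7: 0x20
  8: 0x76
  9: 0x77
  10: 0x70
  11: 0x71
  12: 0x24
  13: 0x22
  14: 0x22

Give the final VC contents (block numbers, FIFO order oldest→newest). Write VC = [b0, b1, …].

  [0] addr=0x22 blk=4 s=0: MISS | VC []
  [1] addr=0x23 blk=4 s=0: L1-HIT | VC []
  [2] addr=0x76 blk=14 s=0: MISS | VC [4]
  [3] addr=0x71 blk=14 s=0: L1-HIT | VC [4]
  [4] addr=0x44 blk=8 s=0: MISS | VC [4, 14]
  [5] addr=0x22 blk=4 s=0: VC-HIT | VC [8, 14]
  [6] addr=0x75 blk=14 s=0: VC-HIT | VC [8, 4]
  [7] addr=0x20 blk=4 s=0: VC-HIT | VC [8, 14]
  [8] addr=0x76 blk=14 s=0: VC-HIT | VC [8, 4]
  [9] addr=0x77 blk=14 s=0: L1-HIT | VC [8, 4]
  [10] addr=0x70 blk=14 s=0: L1-HIT | VC [8, 4]
  [11] addr=0x71 blk=14 s=0: L1-HIT | VC [8, 4]
  [12] addr=0x24 blk=4 s=0: VC-HIT | VC [8, 14]
  [13] addr=0x22 blk=4 s=0: L1-HIT | VC [8, 14]
  [14] addr=0x22 blk=4 s=0: L1-HIT | VC [8, 14]

VC = [8, 14]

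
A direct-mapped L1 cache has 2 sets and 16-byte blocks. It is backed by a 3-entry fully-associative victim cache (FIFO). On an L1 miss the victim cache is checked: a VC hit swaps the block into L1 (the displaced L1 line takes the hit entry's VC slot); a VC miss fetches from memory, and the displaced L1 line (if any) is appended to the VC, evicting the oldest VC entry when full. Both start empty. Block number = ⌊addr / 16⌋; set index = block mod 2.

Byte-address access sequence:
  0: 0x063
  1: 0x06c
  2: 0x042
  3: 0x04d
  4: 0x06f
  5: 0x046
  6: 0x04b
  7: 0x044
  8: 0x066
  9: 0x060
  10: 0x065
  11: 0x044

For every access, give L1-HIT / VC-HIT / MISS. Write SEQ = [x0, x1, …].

#0 0x63→b6/s0 MISS; vc=[]
#1 0x6c→b6/s0 L1-HIT; vc=[]
#2 0x42→b4/s0 MISS; vc=[6]
#3 0x4d→b4/s0 L1-HIT; vc=[6]
#4 0x6f→b6/s0 VC-HIT; vc=[4]
#5 0x46→b4/s0 VC-HIT; vc=[6]
#6 0x4b→b4/s0 L1-HIT; vc=[6]
#7 0x44→b4/s0 L1-HIT; vc=[6]
#8 0x66→b6/s0 VC-HIT; vc=[4]
#9 0x60→b6/s0 L1-HIT; vc=[4]
#10 0x65→b6/s0 L1-HIT; vc=[4]
#11 0x44→b4/s0 VC-HIT; vc=[6]

SEQ = [MISS, L1-HIT, MISS, L1-HIT, VC-HIT, VC-HIT, L1-HIT, L1-HIT, VC-HIT, L1-HIT, L1-HIT, VC-HIT]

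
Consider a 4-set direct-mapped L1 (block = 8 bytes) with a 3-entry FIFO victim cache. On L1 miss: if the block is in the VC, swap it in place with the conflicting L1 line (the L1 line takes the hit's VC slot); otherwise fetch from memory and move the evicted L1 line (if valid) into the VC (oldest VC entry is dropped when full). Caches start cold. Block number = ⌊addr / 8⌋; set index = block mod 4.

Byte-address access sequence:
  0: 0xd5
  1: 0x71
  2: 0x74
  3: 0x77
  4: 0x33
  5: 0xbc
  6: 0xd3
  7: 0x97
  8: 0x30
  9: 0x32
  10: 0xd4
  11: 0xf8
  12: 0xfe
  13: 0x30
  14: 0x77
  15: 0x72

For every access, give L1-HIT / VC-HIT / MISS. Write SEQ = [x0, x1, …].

SEQ = [MISS, MISS, L1-HIT, L1-HIT, MISS, MISS, VC-HIT, MISS, VC-HIT, L1-HIT, VC-HIT, MISS, L1-HIT, VC-HIT, VC-HIT, L1-HIT]

#0 0xd5→b26/s2 MISS; vc=[]
#1 0x71→b14/s2 MISS; vc=[26]
#2 0x74→b14/s2 L1-HIT; vc=[26]
#3 0x77→b14/s2 L1-HIT; vc=[26]
#4 0x33→b6/s2 MISS; vc=[26,14]
#5 0xbc→b23/s3 MISS; vc=[26,14]
#6 0xd3→b26/s2 VC-HIT; vc=[6,14]
#7 0x97→b18/s2 MISS; vc=[6,14,26]
#8 0x30→b6/s2 VC-HIT; vc=[18,14,26]
#9 0x32→b6/s2 L1-HIT; vc=[18,14,26]
#10 0xd4→b26/s2 VC-HIT; vc=[18,14,6]
#11 0xf8→b31/s3 MISS; vc=[14,6,23]
#12 0xfe→b31/s3 L1-HIT; vc=[14,6,23]
#13 0x30→b6/s2 VC-HIT; vc=[14,26,23]
#14 0x77→b14/s2 VC-HIT; vc=[6,26,23]
#15 0x72→b14/s2 L1-HIT; vc=[6,26,23]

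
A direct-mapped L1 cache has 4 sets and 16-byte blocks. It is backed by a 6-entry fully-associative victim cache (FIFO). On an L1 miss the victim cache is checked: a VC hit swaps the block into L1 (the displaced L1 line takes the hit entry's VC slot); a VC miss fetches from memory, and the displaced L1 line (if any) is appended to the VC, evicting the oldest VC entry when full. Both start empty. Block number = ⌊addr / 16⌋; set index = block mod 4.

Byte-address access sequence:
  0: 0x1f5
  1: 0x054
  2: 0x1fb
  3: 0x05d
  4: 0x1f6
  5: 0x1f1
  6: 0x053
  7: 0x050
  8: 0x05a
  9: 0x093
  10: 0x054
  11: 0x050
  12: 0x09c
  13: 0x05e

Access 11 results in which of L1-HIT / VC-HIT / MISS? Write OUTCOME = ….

#0 0x1f5→b31/s3 MISS; vc=[]
#1 0x54→b5/s1 MISS; vc=[]
#2 0x1fb→b31/s3 L1-HIT; vc=[]
#3 0x5d→b5/s1 L1-HIT; vc=[]
#4 0x1f6→b31/s3 L1-HIT; vc=[]
#5 0x1f1→b31/s3 L1-HIT; vc=[]
#6 0x53→b5/s1 L1-HIT; vc=[]
#7 0x50→b5/s1 L1-HIT; vc=[]
#8 0x5a→b5/s1 L1-HIT; vc=[]
#9 0x93→b9/s1 MISS; vc=[5]
#10 0x54→b5/s1 VC-HIT; vc=[9]
#11 0x50→b5/s1 L1-HIT; vc=[9]
#12 0x9c→b9/s1 VC-HIT; vc=[5]
#13 0x5e→b5/s1 VC-HIT; vc=[9]

OUTCOME = L1-HIT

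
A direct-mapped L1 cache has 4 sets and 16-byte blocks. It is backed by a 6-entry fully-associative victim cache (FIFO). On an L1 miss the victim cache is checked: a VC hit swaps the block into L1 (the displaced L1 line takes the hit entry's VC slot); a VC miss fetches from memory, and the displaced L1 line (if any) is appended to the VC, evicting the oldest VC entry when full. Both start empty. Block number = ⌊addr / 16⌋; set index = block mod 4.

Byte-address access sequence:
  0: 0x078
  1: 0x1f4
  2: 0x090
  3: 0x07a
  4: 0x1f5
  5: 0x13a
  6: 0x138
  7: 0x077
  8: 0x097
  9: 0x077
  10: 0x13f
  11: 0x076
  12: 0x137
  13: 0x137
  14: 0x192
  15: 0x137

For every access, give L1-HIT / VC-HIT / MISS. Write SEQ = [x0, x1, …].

#0 0x78→b7/s3 MISS; vc=[]
#1 0x1f4→b31/s3 MISS; vc=[7]
#2 0x90→b9/s1 MISS; vc=[7]
#3 0x7a→b7/s3 VC-HIT; vc=[31]
#4 0x1f5→b31/s3 VC-HIT; vc=[7]
#5 0x13a→b19/s3 MISS; vc=[7,31]
#6 0x138→b19/s3 L1-HIT; vc=[7,31]
#7 0x77→b7/s3 VC-HIT; vc=[19,31]
#8 0x97→b9/s1 L1-HIT; vc=[19,31]
#9 0x77→b7/s3 L1-HIT; vc=[19,31]
#10 0x13f→b19/s3 VC-HIT; vc=[7,31]
#11 0x76→b7/s3 VC-HIT; vc=[19,31]
#12 0x137→b19/s3 VC-HIT; vc=[7,31]
#13 0x137→b19/s3 L1-HIT; vc=[7,31]
#14 0x192→b25/s1 MISS; vc=[7,31,9]
#15 0x137→b19/s3 L1-HIT; vc=[7,31,9]

SEQ = [MISS, MISS, MISS, VC-HIT, VC-HIT, MISS, L1-HIT, VC-HIT, L1-HIT, L1-HIT, VC-HIT, VC-HIT, VC-HIT, L1-HIT, MISS, L1-HIT]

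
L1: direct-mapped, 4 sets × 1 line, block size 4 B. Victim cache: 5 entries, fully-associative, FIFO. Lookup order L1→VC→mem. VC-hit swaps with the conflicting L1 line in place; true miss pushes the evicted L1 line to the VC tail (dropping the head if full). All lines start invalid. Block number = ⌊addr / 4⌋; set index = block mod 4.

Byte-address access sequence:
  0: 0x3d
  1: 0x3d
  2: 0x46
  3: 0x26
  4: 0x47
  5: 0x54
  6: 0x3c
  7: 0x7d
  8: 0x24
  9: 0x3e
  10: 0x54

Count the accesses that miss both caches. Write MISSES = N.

#0 0x3d→b15/s3 MISS; vc=[]
#1 0x3d→b15/s3 L1-HIT; vc=[]
#2 0x46→b17/s1 MISS; vc=[]
#3 0x26→b9/s1 MISS; vc=[17]
#4 0x47→b17/s1 VC-HIT; vc=[9]
#5 0x54→b21/s1 MISS; vc=[9,17]
#6 0x3c→b15/s3 L1-HIT; vc=[9,17]
#7 0x7d→b31/s3 MISS; vc=[9,17,15]
#8 0x24→b9/s1 VC-HIT; vc=[21,17,15]
#9 0x3e→b15/s3 VC-HIT; vc=[21,17,31]
#10 0x54→b21/s1 VC-HIT; vc=[9,17,31]

MISSES = 5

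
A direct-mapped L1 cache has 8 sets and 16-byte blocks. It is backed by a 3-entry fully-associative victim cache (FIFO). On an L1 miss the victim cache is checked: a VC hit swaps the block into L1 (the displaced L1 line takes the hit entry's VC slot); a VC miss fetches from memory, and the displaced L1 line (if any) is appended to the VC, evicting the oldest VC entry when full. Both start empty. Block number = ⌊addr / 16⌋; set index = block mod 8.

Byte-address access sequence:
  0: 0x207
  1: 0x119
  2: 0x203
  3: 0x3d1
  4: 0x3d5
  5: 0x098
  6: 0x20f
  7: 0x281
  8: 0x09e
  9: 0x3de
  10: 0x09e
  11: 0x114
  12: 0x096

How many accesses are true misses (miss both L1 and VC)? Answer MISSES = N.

MISSES = 5

0: 0x207 (blk 32, set 0) → MISS  vc=[]
1: 0x119 (blk 17, set 1) → MISS  vc=[]
2: 0x203 (blk 32, set 0) → L1-HIT  vc=[]
3: 0x3d1 (blk 61, set 5) → MISS  vc=[]
4: 0x3d5 (blk 61, set 5) → L1-HIT  vc=[]
5: 0x98 (blk 9, set 1) → MISS  vc=[17]
6: 0x20f (blk 32, set 0) → L1-HIT  vc=[17]
7: 0x281 (blk 40, set 0) → MISS  vc=[17, 32]
8: 0x9e (blk 9, set 1) → L1-HIT  vc=[17, 32]
9: 0x3de (blk 61, set 5) → L1-HIT  vc=[17, 32]
10: 0x9e (blk 9, set 1) → L1-HIT  vc=[17, 32]
11: 0x114 (blk 17, set 1) → VC-HIT  vc=[9, 32]
12: 0x96 (blk 9, set 1) → VC-HIT  vc=[17, 32]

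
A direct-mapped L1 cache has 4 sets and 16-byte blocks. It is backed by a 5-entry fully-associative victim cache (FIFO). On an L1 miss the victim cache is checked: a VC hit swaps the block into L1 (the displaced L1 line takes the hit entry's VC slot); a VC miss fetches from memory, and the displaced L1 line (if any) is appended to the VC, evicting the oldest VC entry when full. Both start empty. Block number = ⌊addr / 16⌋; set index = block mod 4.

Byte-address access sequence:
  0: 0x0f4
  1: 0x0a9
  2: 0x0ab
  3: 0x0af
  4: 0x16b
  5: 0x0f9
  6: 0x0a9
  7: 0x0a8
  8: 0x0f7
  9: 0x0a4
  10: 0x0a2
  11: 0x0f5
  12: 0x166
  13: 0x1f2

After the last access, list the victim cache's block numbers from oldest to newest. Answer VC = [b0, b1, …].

VC = [10, 15]

#0 0xf4→b15/s3 MISS; vc=[]
#1 0xa9→b10/s2 MISS; vc=[]
#2 0xab→b10/s2 L1-HIT; vc=[]
#3 0xaf→b10/s2 L1-HIT; vc=[]
#4 0x16b→b22/s2 MISS; vc=[10]
#5 0xf9→b15/s3 L1-HIT; vc=[10]
#6 0xa9→b10/s2 VC-HIT; vc=[22]
#7 0xa8→b10/s2 L1-HIT; vc=[22]
#8 0xf7→b15/s3 L1-HIT; vc=[22]
#9 0xa4→b10/s2 L1-HIT; vc=[22]
#10 0xa2→b10/s2 L1-HIT; vc=[22]
#11 0xf5→b15/s3 L1-HIT; vc=[22]
#12 0x166→b22/s2 VC-HIT; vc=[10]
#13 0x1f2→b31/s3 MISS; vc=[10,15]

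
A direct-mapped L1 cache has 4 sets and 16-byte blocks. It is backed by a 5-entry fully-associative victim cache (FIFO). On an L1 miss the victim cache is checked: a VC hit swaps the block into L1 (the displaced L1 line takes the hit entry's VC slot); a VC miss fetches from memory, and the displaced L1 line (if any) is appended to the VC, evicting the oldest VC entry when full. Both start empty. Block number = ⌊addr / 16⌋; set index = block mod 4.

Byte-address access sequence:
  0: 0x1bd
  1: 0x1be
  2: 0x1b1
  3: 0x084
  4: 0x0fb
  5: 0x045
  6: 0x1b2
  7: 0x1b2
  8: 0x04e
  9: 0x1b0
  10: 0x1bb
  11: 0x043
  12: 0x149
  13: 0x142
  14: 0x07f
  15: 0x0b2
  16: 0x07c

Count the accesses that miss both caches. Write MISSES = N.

0: 0x1bd (blk 27, set 3) → MISS  vc=[]
1: 0x1be (blk 27, set 3) → L1-HIT  vc=[]
2: 0x1b1 (blk 27, set 3) → L1-HIT  vc=[]
3: 0x84 (blk 8, set 0) → MISS  vc=[]
4: 0xfb (blk 15, set 3) → MISS  vc=[27]
5: 0x45 (blk 4, set 0) → MISS  vc=[27, 8]
6: 0x1b2 (blk 27, set 3) → VC-HIT  vc=[15, 8]
7: 0x1b2 (blk 27, set 3) → L1-HIT  vc=[15, 8]
8: 0x4e (blk 4, set 0) → L1-HIT  vc=[15, 8]
9: 0x1b0 (blk 27, set 3) → L1-HIT  vc=[15, 8]
10: 0x1bb (blk 27, set 3) → L1-HIT  vc=[15, 8]
11: 0x43 (blk 4, set 0) → L1-HIT  vc=[15, 8]
12: 0x149 (blk 20, set 0) → MISS  vc=[15, 8, 4]
13: 0x142 (blk 20, set 0) → L1-HIT  vc=[15, 8, 4]
14: 0x7f (blk 7, set 3) → MISS  vc=[15, 8, 4, 27]
15: 0xb2 (blk 11, set 3) → MISS  vc=[15, 8, 4, 27, 7]
16: 0x7c (blk 7, set 3) → VC-HIT  vc=[15, 8, 4, 27, 11]

MISSES = 7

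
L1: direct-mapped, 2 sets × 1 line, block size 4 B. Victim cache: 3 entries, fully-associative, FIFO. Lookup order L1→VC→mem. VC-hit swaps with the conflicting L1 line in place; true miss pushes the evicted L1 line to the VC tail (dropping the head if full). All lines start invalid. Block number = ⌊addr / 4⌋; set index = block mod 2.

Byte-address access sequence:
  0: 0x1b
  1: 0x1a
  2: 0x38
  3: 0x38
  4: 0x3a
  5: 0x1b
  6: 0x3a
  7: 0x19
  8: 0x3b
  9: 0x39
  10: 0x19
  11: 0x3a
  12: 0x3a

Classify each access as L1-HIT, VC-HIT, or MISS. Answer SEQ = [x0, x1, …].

  [0] addr=0x1b blk=6 s=0: MISS | VC []
  [1] addr=0x1a blk=6 s=0: L1-HIT | VC []
  [2] addr=0x38 blk=14 s=0: MISS | VC [6]
  [3] addr=0x38 blk=14 s=0: L1-HIT | VC [6]
  [4] addr=0x3a blk=14 s=0: L1-HIT | VC [6]
  [5] addr=0x1b blk=6 s=0: VC-HIT | VC [14]
  [6] addr=0x3a blk=14 s=0: VC-HIT | VC [6]
  [7] addr=0x19 blk=6 s=0: VC-HIT | VC [14]
  [8] addr=0x3b blk=14 s=0: VC-HIT | VC [6]
  [9] addr=0x39 blk=14 s=0: L1-HIT | VC [6]
  [10] addr=0x19 blk=6 s=0: VC-HIT | VC [14]
  [11] addr=0x3a blk=14 s=0: VC-HIT | VC [6]
  [12] addr=0x3a blk=14 s=0: L1-HIT | VC [6]

SEQ = [MISS, L1-HIT, MISS, L1-HIT, L1-HIT, VC-HIT, VC-HIT, VC-HIT, VC-HIT, L1-HIT, VC-HIT, VC-HIT, L1-HIT]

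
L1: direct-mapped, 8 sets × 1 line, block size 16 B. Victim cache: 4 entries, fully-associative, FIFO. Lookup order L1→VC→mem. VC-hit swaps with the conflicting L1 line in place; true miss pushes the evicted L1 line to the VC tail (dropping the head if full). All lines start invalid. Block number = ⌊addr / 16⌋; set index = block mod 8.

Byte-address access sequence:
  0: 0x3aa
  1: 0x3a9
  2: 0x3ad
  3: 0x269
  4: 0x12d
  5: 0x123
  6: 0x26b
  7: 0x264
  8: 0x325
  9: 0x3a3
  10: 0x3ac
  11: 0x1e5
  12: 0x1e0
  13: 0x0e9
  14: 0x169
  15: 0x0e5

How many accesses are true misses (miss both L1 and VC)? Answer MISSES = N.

#0 0x3aa→b58/s2 MISS; vc=[]
#1 0x3a9→b58/s2 L1-HIT; vc=[]
#2 0x3ad→b58/s2 L1-HIT; vc=[]
#3 0x269→b38/s6 MISS; vc=[]
#4 0x12d→b18/s2 MISS; vc=[58]
#5 0x123→b18/s2 L1-HIT; vc=[58]
#6 0x26b→b38/s6 L1-HIT; vc=[58]
#7 0x264→b38/s6 L1-HIT; vc=[58]
#8 0x325→b50/s2 MISS; vc=[58,18]
#9 0x3a3→b58/s2 VC-HIT; vc=[50,18]
#10 0x3ac→b58/s2 L1-HIT; vc=[50,18]
#11 0x1e5→b30/s6 MISS; vc=[50,18,38]
#12 0x1e0→b30/s6 L1-HIT; vc=[50,18,38]
#13 0xe9→b14/s6 MISS; vc=[50,18,38,30]
#14 0x169→b22/s6 MISS; vc=[18,38,30,14]
#15 0xe5→b14/s6 VC-HIT; vc=[18,38,30,22]

MISSES = 7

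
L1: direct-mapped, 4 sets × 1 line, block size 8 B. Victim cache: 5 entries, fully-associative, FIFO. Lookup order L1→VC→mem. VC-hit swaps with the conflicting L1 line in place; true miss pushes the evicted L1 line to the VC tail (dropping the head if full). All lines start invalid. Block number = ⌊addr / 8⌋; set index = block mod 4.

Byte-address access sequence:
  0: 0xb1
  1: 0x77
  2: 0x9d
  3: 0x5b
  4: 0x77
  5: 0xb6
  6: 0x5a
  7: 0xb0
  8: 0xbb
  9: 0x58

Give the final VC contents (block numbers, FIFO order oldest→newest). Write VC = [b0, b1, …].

VC = [14, 19, 23]

0: 0xb1 (blk 22, set 2) → MISS  vc=[]
1: 0x77 (blk 14, set 2) → MISS  vc=[22]
2: 0x9d (blk 19, set 3) → MISS  vc=[22]
3: 0x5b (blk 11, set 3) → MISS  vc=[22, 19]
4: 0x77 (blk 14, set 2) → L1-HIT  vc=[22, 19]
5: 0xb6 (blk 22, set 2) → VC-HIT  vc=[14, 19]
6: 0x5a (blk 11, set 3) → L1-HIT  vc=[14, 19]
7: 0xb0 (blk 22, set 2) → L1-HIT  vc=[14, 19]
8: 0xbb (blk 23, set 3) → MISS  vc=[14, 19, 11]
9: 0x58 (blk 11, set 3) → VC-HIT  vc=[14, 19, 23]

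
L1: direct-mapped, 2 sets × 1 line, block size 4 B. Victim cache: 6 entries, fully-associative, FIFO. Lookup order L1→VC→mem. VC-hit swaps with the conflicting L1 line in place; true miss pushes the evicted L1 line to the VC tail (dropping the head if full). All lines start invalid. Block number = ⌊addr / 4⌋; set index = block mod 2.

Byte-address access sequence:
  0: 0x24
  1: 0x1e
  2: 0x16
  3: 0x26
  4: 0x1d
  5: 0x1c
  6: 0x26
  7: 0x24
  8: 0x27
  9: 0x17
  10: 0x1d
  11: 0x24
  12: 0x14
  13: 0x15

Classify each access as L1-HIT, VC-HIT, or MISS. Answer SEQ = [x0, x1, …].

0: 0x24 (blk 9, set 1) → MISS  vc=[]
1: 0x1e (blk 7, set 1) → MISS  vc=[9]
2: 0x16 (blk 5, set 1) → MISS  vc=[9, 7]
3: 0x26 (blk 9, set 1) → VC-HIT  vc=[5, 7]
4: 0x1d (blk 7, set 1) → VC-HIT  vc=[5, 9]
5: 0x1c (blk 7, set 1) → L1-HIT  vc=[5, 9]
6: 0x26 (blk 9, set 1) → VC-HIT  vc=[5, 7]
7: 0x24 (blk 9, set 1) → L1-HIT  vc=[5, 7]
8: 0x27 (blk 9, set 1) → L1-HIT  vc=[5, 7]
9: 0x17 (blk 5, set 1) → VC-HIT  vc=[9, 7]
10: 0x1d (blk 7, set 1) → VC-HIT  vc=[9, 5]
11: 0x24 (blk 9, set 1) → VC-HIT  vc=[7, 5]
12: 0x14 (blk 5, set 1) → VC-HIT  vc=[7, 9]
13: 0x15 (blk 5, set 1) → L1-HIT  vc=[7, 9]

SEQ = [MISS, MISS, MISS, VC-HIT, VC-HIT, L1-HIT, VC-HIT, L1-HIT, L1-HIT, VC-HIT, VC-HIT, VC-HIT, VC-HIT, L1-HIT]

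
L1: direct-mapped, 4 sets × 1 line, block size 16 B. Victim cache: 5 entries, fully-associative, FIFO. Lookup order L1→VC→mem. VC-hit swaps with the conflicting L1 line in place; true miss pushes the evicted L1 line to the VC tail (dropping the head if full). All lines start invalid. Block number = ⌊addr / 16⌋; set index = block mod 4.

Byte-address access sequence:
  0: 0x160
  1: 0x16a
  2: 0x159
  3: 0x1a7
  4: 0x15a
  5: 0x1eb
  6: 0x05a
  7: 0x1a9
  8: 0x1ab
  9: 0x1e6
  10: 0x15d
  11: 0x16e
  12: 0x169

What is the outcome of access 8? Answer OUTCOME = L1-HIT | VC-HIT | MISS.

0: 0x160 (blk 22, set 2) → MISS  vc=[]
1: 0x16a (blk 22, set 2) → L1-HIT  vc=[]
2: 0x159 (blk 21, set 1) → MISS  vc=[]
3: 0x1a7 (blk 26, set 2) → MISS  vc=[22]
4: 0x15a (blk 21, set 1) → L1-HIT  vc=[22]
5: 0x1eb (blk 30, set 2) → MISS  vc=[22, 26]
6: 0x5a (blk 5, set 1) → MISS  vc=[22, 26, 21]
7: 0x1a9 (blk 26, set 2) → VC-HIT  vc=[22, 30, 21]
8: 0x1ab (blk 26, set 2) → L1-HIT  vc=[22, 30, 21]
9: 0x1e6 (blk 30, set 2) → VC-HIT  vc=[22, 26, 21]
10: 0x15d (blk 21, set 1) → VC-HIT  vc=[22, 26, 5]
11: 0x16e (blk 22, set 2) → VC-HIT  vc=[30, 26, 5]
12: 0x169 (blk 22, set 2) → L1-HIT  vc=[30, 26, 5]

OUTCOME = L1-HIT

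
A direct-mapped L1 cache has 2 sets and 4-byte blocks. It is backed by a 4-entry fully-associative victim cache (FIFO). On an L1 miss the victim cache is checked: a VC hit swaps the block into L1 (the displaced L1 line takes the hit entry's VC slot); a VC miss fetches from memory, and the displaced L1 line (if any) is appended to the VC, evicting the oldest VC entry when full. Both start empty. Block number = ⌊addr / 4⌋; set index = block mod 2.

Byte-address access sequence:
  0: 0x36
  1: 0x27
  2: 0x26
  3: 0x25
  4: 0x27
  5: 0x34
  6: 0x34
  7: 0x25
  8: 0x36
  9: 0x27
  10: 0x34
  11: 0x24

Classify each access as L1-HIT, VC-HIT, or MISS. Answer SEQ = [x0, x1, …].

SEQ = [MISS, MISS, L1-HIT, L1-HIT, L1-HIT, VC-HIT, L1-HIT, VC-HIT, VC-HIT, VC-HIT, VC-HIT, VC-HIT]

  [0] addr=0x36 blk=13 s=1: MISS | VC []
  [1] addr=0x27 blk=9 s=1: MISS | VC [13]
  [2] addr=0x26 blk=9 s=1: L1-HIT | VC [13]
  [3] addr=0x25 blk=9 s=1: L1-HIT | VC [13]
  [4] addr=0x27 blk=9 s=1: L1-HIT | VC [13]
  [5] addr=0x34 blk=13 s=1: VC-HIT | VC [9]
  [6] addr=0x34 blk=13 s=1: L1-HIT | VC [9]
  [7] addr=0x25 blk=9 s=1: VC-HIT | VC [13]
  [8] addr=0x36 blk=13 s=1: VC-HIT | VC [9]
  [9] addr=0x27 blk=9 s=1: VC-HIT | VC [13]
  [10] addr=0x34 blk=13 s=1: VC-HIT | VC [9]
  [11] addr=0x24 blk=9 s=1: VC-HIT | VC [13]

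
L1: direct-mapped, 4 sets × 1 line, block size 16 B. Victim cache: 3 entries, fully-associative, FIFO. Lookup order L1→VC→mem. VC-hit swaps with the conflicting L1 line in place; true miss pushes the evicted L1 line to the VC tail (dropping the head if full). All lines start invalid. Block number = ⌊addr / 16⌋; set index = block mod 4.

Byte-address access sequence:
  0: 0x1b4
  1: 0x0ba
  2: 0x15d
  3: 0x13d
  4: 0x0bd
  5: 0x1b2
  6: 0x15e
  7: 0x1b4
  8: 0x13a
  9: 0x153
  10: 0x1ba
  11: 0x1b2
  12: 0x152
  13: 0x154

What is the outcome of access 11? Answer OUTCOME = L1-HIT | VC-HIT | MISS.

#0 0x1b4→b27/s3 MISS; vc=[]
#1 0xba→b11/s3 MISS; vc=[27]
#2 0x15d→b21/s1 MISS; vc=[27]
#3 0x13d→b19/s3 MISS; vc=[27,11]
#4 0xbd→b11/s3 VC-HIT; vc=[27,19]
#5 0x1b2→b27/s3 VC-HIT; vc=[11,19]
#6 0x15e→b21/s1 L1-HIT; vc=[11,19]
#7 0x1b4→b27/s3 L1-HIT; vc=[11,19]
#8 0x13a→b19/s3 VC-HIT; vc=[11,27]
#9 0x153→b21/s1 L1-HIT; vc=[11,27]
#10 0x1ba→b27/s3 VC-HIT; vc=[11,19]
#11 0x1b2→b27/s3 L1-HIT; vc=[11,19]
#12 0x152→b21/s1 L1-HIT; vc=[11,19]
#13 0x154→b21/s1 L1-HIT; vc=[11,19]

OUTCOME = L1-HIT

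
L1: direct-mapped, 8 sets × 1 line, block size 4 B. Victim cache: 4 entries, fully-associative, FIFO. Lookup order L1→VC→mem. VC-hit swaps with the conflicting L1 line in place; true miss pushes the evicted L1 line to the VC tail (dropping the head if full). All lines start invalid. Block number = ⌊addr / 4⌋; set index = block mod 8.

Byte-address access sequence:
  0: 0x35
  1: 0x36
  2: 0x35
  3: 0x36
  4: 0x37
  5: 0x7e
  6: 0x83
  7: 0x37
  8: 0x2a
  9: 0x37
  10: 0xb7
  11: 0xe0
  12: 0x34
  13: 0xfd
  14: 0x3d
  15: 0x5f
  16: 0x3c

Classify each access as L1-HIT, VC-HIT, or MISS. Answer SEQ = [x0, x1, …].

SEQ = [MISS, L1-HIT, L1-HIT, L1-HIT, L1-HIT, MISS, MISS, L1-HIT, MISS, L1-HIT, MISS, MISS, VC-HIT, MISS, MISS, MISS, VC-HIT]

  [0] addr=0x35 blk=13 s=5: MISS | VC []
  [1] addr=0x36 blk=13 s=5: L1-HIT | VC []
  [2] addr=0x35 blk=13 s=5: L1-HIT | VC []
  [3] addr=0x36 blk=13 s=5: L1-HIT | VC []
  [4] addr=0x37 blk=13 s=5: L1-HIT | VC []
  [5] addr=0x7e blk=31 s=7: MISS | VC []
  [6] addr=0x83 blk=32 s=0: MISS | VC []
  [7] addr=0x37 blk=13 s=5: L1-HIT | VC []
  [8] addr=0x2a blk=10 s=2: MISS | VC []
  [9] addr=0x37 blk=13 s=5: L1-HIT | VC []
  [10] addr=0xb7 blk=45 s=5: MISS | VC [13]
  [11] addr=0xe0 blk=56 s=0: MISS | VC [13, 32]
  [12] addr=0x34 blk=13 s=5: VC-HIT | VC [45, 32]
  [13] addr=0xfd blk=63 s=7: MISS | VC [45, 32, 31]
  [14] addr=0x3d blk=15 s=7: MISS | VC [45, 32, 31, 63]
  [15] addr=0x5f blk=23 s=7: MISS | VC [32, 31, 63, 15]
  [16] addr=0x3c blk=15 s=7: VC-HIT | VC [32, 31, 63, 23]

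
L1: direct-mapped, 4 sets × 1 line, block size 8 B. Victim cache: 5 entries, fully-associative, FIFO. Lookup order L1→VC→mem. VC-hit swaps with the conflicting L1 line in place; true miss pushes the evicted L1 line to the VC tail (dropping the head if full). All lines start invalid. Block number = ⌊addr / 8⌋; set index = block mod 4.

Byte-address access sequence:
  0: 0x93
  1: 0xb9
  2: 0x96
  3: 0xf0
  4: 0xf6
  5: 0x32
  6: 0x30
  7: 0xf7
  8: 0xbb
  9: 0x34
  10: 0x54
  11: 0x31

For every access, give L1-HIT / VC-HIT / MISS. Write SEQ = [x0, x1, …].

0: 0x93 (blk 18, set 2) → MISS  vc=[]
1: 0xb9 (blk 23, set 3) → MISS  vc=[]
2: 0x96 (blk 18, set 2) → L1-HIT  vc=[]
3: 0xf0 (blk 30, set 2) → MISS  vc=[18]
4: 0xf6 (blk 30, set 2) → L1-HIT  vc=[18]
5: 0x32 (blk 6, set 2) → MISS  vc=[18, 30]
6: 0x30 (blk 6, set 2) → L1-HIT  vc=[18, 30]
7: 0xf7 (blk 30, set 2) → VC-HIT  vc=[18, 6]
8: 0xbb (blk 23, set 3) → L1-HIT  vc=[18, 6]
9: 0x34 (blk 6, set 2) → VC-HIT  vc=[18, 30]
10: 0x54 (blk 10, set 2) → MISS  vc=[18, 30, 6]
11: 0x31 (blk 6, set 2) → VC-HIT  vc=[18, 30, 10]

SEQ = [MISS, MISS, L1-HIT, MISS, L1-HIT, MISS, L1-HIT, VC-HIT, L1-HIT, VC-HIT, MISS, VC-HIT]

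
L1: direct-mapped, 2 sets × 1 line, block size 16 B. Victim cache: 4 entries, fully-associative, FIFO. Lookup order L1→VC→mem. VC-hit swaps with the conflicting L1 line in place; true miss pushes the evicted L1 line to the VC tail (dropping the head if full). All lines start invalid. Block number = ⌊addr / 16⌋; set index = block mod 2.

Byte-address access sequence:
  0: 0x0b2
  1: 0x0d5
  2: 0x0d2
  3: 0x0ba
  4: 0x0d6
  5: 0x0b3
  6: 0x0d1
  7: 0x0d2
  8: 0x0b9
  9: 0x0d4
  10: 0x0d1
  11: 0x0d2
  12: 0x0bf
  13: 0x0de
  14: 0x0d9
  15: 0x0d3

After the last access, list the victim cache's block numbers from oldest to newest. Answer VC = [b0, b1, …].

VC = [11]

0: 0xb2 (blk 11, set 1) → MISS  vc=[]
1: 0xd5 (blk 13, set 1) → MISS  vc=[11]
2: 0xd2 (blk 13, set 1) → L1-HIT  vc=[11]
3: 0xba (blk 11, set 1) → VC-HIT  vc=[13]
4: 0xd6 (blk 13, set 1) → VC-HIT  vc=[11]
5: 0xb3 (blk 11, set 1) → VC-HIT  vc=[13]
6: 0xd1 (blk 13, set 1) → VC-HIT  vc=[11]
7: 0xd2 (blk 13, set 1) → L1-HIT  vc=[11]
8: 0xb9 (blk 11, set 1) → VC-HIT  vc=[13]
9: 0xd4 (blk 13, set 1) → VC-HIT  vc=[11]
10: 0xd1 (blk 13, set 1) → L1-HIT  vc=[11]
11: 0xd2 (blk 13, set 1) → L1-HIT  vc=[11]
12: 0xbf (blk 11, set 1) → VC-HIT  vc=[13]
13: 0xde (blk 13, set 1) → VC-HIT  vc=[11]
14: 0xd9 (blk 13, set 1) → L1-HIT  vc=[11]
15: 0xd3 (blk 13, set 1) → L1-HIT  vc=[11]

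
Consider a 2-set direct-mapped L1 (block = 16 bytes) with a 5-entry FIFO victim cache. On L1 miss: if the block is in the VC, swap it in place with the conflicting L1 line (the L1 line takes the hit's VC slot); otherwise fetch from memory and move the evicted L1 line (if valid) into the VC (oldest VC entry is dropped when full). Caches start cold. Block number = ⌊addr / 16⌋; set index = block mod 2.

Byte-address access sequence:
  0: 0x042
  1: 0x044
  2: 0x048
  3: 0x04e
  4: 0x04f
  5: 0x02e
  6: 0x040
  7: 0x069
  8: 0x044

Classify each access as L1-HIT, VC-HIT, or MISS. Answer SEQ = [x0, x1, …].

SEQ = [MISS, L1-HIT, L1-HIT, L1-HIT, L1-HIT, MISS, VC-HIT, MISS, VC-HIT]

#0 0x42→b4/s0 MISS; vc=[]
#1 0x44→b4/s0 L1-HIT; vc=[]
#2 0x48→b4/s0 L1-HIT; vc=[]
#3 0x4e→b4/s0 L1-HIT; vc=[]
#4 0x4f→b4/s0 L1-HIT; vc=[]
#5 0x2e→b2/s0 MISS; vc=[4]
#6 0x40→b4/s0 VC-HIT; vc=[2]
#7 0x69→b6/s0 MISS; vc=[2,4]
#8 0x44→b4/s0 VC-HIT; vc=[2,6]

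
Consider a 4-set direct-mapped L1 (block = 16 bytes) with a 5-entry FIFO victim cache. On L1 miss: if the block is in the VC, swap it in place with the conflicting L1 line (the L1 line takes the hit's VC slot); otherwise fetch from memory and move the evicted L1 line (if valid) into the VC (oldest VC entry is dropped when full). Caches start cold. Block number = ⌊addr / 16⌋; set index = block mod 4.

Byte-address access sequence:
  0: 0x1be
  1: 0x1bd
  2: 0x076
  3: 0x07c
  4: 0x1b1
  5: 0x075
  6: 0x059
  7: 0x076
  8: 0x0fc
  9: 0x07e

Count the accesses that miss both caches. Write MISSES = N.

MISSES = 4

  [0] addr=0x1be blk=27 s=3: MISS | VC []
  [1] addr=0x1bd blk=27 s=3: L1-HIT | VC []
  [2] addr=0x76 blk=7 s=3: MISS | VC [27]
  [3] addr=0x7c blk=7 s=3: L1-HIT | VC [27]
  [4] addr=0x1b1 blk=27 s=3: VC-HIT | VC [7]
  [5] addr=0x75 blk=7 s=3: VC-HIT | VC [27]
  [6] addr=0x59 blk=5 s=1: MISS | VC [27]
  [7] addr=0x76 blk=7 s=3: L1-HIT | VC [27]
  [8] addr=0xfc blk=15 s=3: MISS | VC [27, 7]
  [9] addr=0x7e blk=7 s=3: VC-HIT | VC [27, 15]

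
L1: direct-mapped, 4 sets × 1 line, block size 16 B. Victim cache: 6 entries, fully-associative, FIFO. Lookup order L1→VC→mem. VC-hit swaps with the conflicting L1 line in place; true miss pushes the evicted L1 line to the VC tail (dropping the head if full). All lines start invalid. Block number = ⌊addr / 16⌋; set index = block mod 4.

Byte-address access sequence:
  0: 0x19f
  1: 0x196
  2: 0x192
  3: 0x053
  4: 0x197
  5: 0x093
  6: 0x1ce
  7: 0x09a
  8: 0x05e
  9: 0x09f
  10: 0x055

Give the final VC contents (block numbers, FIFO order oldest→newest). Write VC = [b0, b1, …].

VC = [9, 25]

#0 0x19f→b25/s1 MISS; vc=[]
#1 0x196→b25/s1 L1-HIT; vc=[]
#2 0x192→b25/s1 L1-HIT; vc=[]
#3 0x53→b5/s1 MISS; vc=[25]
#4 0x197→b25/s1 VC-HIT; vc=[5]
#5 0x93→b9/s1 MISS; vc=[5,25]
#6 0x1ce→b28/s0 MISS; vc=[5,25]
#7 0x9a→b9/s1 L1-HIT; vc=[5,25]
#8 0x5e→b5/s1 VC-HIT; vc=[9,25]
#9 0x9f→b9/s1 VC-HIT; vc=[5,25]
#10 0x55→b5/s1 VC-HIT; vc=[9,25]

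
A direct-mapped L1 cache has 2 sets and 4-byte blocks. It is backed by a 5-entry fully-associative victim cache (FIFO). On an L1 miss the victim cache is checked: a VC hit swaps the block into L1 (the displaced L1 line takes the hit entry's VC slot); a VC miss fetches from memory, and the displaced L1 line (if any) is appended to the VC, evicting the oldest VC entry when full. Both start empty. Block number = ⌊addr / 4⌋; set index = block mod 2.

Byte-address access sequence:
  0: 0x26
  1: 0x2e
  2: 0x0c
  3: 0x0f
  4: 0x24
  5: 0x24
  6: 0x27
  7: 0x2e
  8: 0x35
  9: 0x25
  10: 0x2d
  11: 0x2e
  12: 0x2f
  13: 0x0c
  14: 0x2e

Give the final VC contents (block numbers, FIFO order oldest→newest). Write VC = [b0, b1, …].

VC = [3, 13, 9]

#0 0x26→b9/s1 MISS; vc=[]
#1 0x2e→b11/s1 MISS; vc=[9]
#2 0xc→b3/s1 MISS; vc=[9,11]
#3 0xf→b3/s1 L1-HIT; vc=[9,11]
#4 0x24→b9/s1 VC-HIT; vc=[3,11]
#5 0x24→b9/s1 L1-HIT; vc=[3,11]
#6 0x27→b9/s1 L1-HIT; vc=[3,11]
#7 0x2e→b11/s1 VC-HIT; vc=[3,9]
#8 0x35→b13/s1 MISS; vc=[3,9,11]
#9 0x25→b9/s1 VC-HIT; vc=[3,13,11]
#10 0x2d→b11/s1 VC-HIT; vc=[3,13,9]
#11 0x2e→b11/s1 L1-HIT; vc=[3,13,9]
#12 0x2f→b11/s1 L1-HIT; vc=[3,13,9]
#13 0xc→b3/s1 VC-HIT; vc=[11,13,9]
#14 0x2e→b11/s1 VC-HIT; vc=[3,13,9]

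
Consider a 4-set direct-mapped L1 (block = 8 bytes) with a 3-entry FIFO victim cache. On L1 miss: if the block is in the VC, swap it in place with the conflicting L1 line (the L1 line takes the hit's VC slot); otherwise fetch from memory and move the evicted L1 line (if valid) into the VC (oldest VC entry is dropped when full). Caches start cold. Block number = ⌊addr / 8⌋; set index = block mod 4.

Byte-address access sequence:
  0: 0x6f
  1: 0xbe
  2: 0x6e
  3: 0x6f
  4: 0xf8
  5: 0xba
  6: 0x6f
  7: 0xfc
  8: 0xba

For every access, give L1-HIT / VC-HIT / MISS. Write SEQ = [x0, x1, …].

  [0] addr=0x6f blk=13 s=1: MISS | VC []
  [1] addr=0xbe blk=23 s=3: MISS | VC []
  [2] addr=0x6e blk=13 s=1: L1-HIT | VC []
  [3] addr=0x6f blk=13 s=1: L1-HIT | VC []
  [4] addr=0xf8 blk=31 s=3: MISS | VC [23]
  [5] addr=0xba blk=23 s=3: VC-HIT | VC [31]
  [6] addr=0x6f blk=13 s=1: L1-HIT | VC [31]
  [7] addr=0xfc blk=31 s=3: VC-HIT | VC [23]
  [8] addr=0xba blk=23 s=3: VC-HIT | VC [31]

SEQ = [MISS, MISS, L1-HIT, L1-HIT, MISS, VC-HIT, L1-HIT, VC-HIT, VC-HIT]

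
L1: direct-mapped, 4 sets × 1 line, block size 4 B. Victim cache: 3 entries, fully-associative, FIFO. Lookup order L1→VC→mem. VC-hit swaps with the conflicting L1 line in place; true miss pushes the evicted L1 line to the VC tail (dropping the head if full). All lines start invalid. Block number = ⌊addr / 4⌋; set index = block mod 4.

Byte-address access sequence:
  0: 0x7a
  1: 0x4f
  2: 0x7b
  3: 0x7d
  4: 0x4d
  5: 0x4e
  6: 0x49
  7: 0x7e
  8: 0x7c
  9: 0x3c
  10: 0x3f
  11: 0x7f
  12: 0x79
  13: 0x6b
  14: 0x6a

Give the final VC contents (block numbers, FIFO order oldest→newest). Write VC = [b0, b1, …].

#0 0x7a→b30/s2 MISS; vc=[]
#1 0x4f→b19/s3 MISS; vc=[]
#2 0x7b→b30/s2 L1-HIT; vc=[]
#3 0x7d→b31/s3 MISS; vc=[19]
#4 0x4d→b19/s3 VC-HIT; vc=[31]
#5 0x4e→b19/s3 L1-HIT; vc=[31]
#6 0x49→b18/s2 MISS; vc=[31,30]
#7 0x7e→b31/s3 VC-HIT; vc=[19,30]
#8 0x7c→b31/s3 L1-HIT; vc=[19,30]
#9 0x3c→b15/s3 MISS; vc=[19,30,31]
#10 0x3f→b15/s3 L1-HIT; vc=[19,30,31]
#11 0x7f→b31/s3 VC-HIT; vc=[19,30,15]
#12 0x79→b30/s2 VC-HIT; vc=[19,18,15]
#13 0x6b→b26/s2 MISS; vc=[18,15,30]
#14 0x6a→b26/s2 L1-HIT; vc=[18,15,30]

VC = [18, 15, 30]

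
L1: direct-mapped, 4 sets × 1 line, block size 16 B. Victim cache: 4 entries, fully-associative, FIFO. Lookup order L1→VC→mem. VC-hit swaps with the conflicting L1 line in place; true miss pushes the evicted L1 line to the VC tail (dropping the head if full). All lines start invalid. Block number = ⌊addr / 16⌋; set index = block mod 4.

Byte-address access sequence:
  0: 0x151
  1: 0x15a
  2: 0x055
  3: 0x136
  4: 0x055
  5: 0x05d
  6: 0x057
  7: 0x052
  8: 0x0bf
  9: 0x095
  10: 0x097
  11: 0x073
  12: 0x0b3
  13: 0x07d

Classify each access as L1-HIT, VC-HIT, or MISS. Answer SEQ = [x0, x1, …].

  [0] addr=0x151 blk=21 s=1: MISS | VC []
  [1] addr=0x15a blk=21 s=1: L1-HIT | VC []
  [2] addr=0x55 blk=5 s=1: MISS | VC [21]
  [3] addr=0x136 blk=19 s=3: MISS | VC [21]
  [4] addr=0x55 blk=5 s=1: L1-HIT | VC [21]
  [5] addr=0x5d blk=5 s=1: L1-HIT | VC [21]
  [6] addr=0x57 blk=5 s=1: L1-HIT | VC [21]
  [7] addr=0x52 blk=5 s=1: L1-HIT | VC [21]
  [8] addr=0xbf blk=11 s=3: MISS | VC [21, 19]
  [9] addr=0x95 blk=9 s=1: MISS | VC [21, 19, 5]
  [10] addr=0x97 blk=9 s=1: L1-HIT | VC [21, 19, 5]
  [11] addr=0x73 blk=7 s=3: MISS | VC [21, 19, 5, 11]
  [12] addr=0xb3 blk=11 s=3: VC-HIT | VC [21, 19, 5, 7]
  [13] addr=0x7d blk=7 s=3: VC-HIT | VC [21, 19, 5, 11]

SEQ = [MISS, L1-HIT, MISS, MISS, L1-HIT, L1-HIT, L1-HIT, L1-HIT, MISS, MISS, L1-HIT, MISS, VC-HIT, VC-HIT]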